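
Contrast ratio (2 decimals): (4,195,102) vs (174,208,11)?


Linearize each sRGB channel c=v/255: c/12.92 if c ≤ 0.04045 else ((c+0.055)/1.055)^2.4
L = 0.2126×R_lin + 0.7152×G_lin + 0.0722×B_lin
Color 1 (4,195,102):
  R=4: 4/255≈0.0157 ≤ 0.04045 → 0.0157/12.92 ≈ 0.00121
  G=195: 195/255≈0.7647 > 0.04045 → ((0.7647+0.055)/1.055)^2.4 ≈ 0.54572
  B=102: 102/255≈0.4000 > 0.04045 → ((0.4000+0.055)/1.055)^2.4 ≈ 0.13287
  L1 = 0.2126×0.00121 + 0.7152×0.54572 + 0.0722×0.13287 ≈ 0.40015
Color 2 (174,208,11):
  R=174: 174/255≈0.6824 > 0.04045 → ((0.6824+0.055)/1.055)^2.4 ≈ 0.42327
  G=208: 208/255≈0.8157 > 0.04045 → ((0.8157+0.055)/1.055)^2.4 ≈ 0.63076
  B=11: 11/255≈0.0431 > 0.04045 → ((0.0431+0.055)/1.055)^2.4 ≈ 0.00335
  L2 = 0.2126×0.42327 + 0.7152×0.63076 + 0.0722×0.00335 ≈ 0.54135
Lighter = 0.54135, Darker = 0.40015
Ratio = (L_lighter + 0.05) / (L_darker + 0.05)
Ratio = (0.54135 + 0.05) / (0.40015 + 0.05) = 0.59135 / 0.45015 ≈ 1.3137
Ratio ≈ 1.31:1


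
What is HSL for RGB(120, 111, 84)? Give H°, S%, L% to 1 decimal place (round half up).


Normalize: R'=120/255≈0.4706, G'=111/255≈0.4353, B'=84/255≈0.3294
Max=120/255, Min=84/255, Δ=Max-Min=36/255
L = (Max+Min)/2 = (120+84)/510 = 204/510 = 0.4 → L = 40.0%
L ≤ 0.5 → S = Δ/(Max+Min) = 36/(120+84) = 36/204 = 0.17647… → S = 17.6%
(the 1/255 factors cancel in S and H, so raw channel differences can be used)
Max is R' → H = 60 × (((G-B)/Δ) mod 6) = 60 × (((111-84)/36) mod 6)
  27/36 = 0.75
  H = 60 × 0.75 = 45° → H = 45.0°
= HSL(45.0°, 17.6%, 40.0%)


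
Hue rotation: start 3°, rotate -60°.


New hue = (H + rotation) mod 360
New hue = (3 -60) mod 360
= -57 mod 360
= 303°


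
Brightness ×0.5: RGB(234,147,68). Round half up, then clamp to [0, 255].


Multiply each channel by 0.5, round half up, clamp to [0, 255]
R: 234×0.5 = 117
G: 147×0.5 = 73.5 → round → 74
B: 68×0.5 = 34
= RGB(117, 74, 34)


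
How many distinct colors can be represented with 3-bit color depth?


Colors = 2^bits = 2^3
= 8 colors


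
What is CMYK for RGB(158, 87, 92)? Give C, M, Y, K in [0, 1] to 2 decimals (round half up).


R'=158/255≈0.6196, G'=87/255≈0.3412, B'=92/255≈0.3608
K = 1 - max(R',G',B') = 1 - 158/255 = 97/255 = 0.38039… → 0.38
(1-R'-K)/(1-K) simplifies to (max-R)/max with max = 158:
C = (158-158)/158 = 0/158 = 0 → 0.00
M = (158-87)/158 = 71/158 = 0.44936… → 0.45
Y = (158-92)/158 = 66/158 = 0.41772… → 0.42
= CMYK(0.00, 0.45, 0.42, 0.38)


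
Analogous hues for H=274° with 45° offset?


Base hue: 274°
Left analog: (274 - 45) mod 360 = 229°
Right analog: (274 + 45) mod 360 = 319°
Analogous hues = 229° and 319°


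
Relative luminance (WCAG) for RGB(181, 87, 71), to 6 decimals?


Linearize each channel (sRGB transfer function): c = v/255; c_lin = c/12.92 if c ≤ 0.04045, else ((c+0.055)/1.055)^2.4
  R: 181/255 ≈ 0.709804 > 0.04045 → ((0.709804+0.055)/1.055)^2.4 ≈ 0.462077
  G: 87/255 ≈ 0.341176 > 0.04045 → ((0.341176+0.055)/1.055)^2.4 ≈ 0.095307
  B: 71/255 ≈ 0.278431 > 0.04045 → ((0.278431+0.055)/1.055)^2.4 ≈ 0.063010
R_lin = 0.462077, G_lin = 0.095307, B_lin = 0.063010
L = 0.2126×R + 0.7152×G + 0.0722×B
L = 0.2126×0.462077 + 0.7152×0.095307 + 0.0722×0.063010
L ≈ 0.170951


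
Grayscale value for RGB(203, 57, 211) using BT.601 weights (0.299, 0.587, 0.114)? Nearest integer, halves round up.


Gray = 0.299×R + 0.587×G + 0.114×B
Gray = 0.299×203 + 0.587×57 + 0.114×211
Gray = 60.697 + 33.459 + 24.054
Gray = 118.210 → round half up → 118
Gray = 118


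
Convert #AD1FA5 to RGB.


AD → 173 (R)
1F → 31 (G)
A5 → 165 (B)
= RGB(173, 31, 165)


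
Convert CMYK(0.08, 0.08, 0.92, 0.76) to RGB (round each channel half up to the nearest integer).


R = 255 × (1-C) × (1-K) = 255 × 0.92 × 0.24 = 56.304 → 56
G = 255 × (1-M) × (1-K) = 255 × 0.92 × 0.24 = 56.304 → 56
B = 255 × (1-Y) × (1-K) = 255 × 0.08 × 0.24 = 4.896 → 5
= RGB(56, 56, 5)


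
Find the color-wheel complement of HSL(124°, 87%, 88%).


Complement = opposite side of color wheel = hue + 180°
H' = (124 + 180) mod 360 = 304°
S and L unchanged.
= HSL(304°, 87%, 88%)


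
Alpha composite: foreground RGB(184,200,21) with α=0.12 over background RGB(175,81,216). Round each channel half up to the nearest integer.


C = α×F + (1-α)×B, with 1-α = 0.88
R: 0.12×184 + 0.88×175 = 22.08 + 154.00 = 176.08 → 176
G: 0.12×200 + 0.88×81 = 24.00 + 71.28 = 95.28 → 95
B: 0.12×21 + 0.88×216 = 2.52 + 190.08 = 192.60 → 193
= RGB(176, 95, 193)


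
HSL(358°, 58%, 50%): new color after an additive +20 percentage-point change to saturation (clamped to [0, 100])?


Original S = 58%
Adjustment = +20 percentage points
New S = 58 + (20) = 78
Clamp to [0, 100] → 78
= HSL(358°, 78%, 50%)


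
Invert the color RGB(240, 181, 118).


Invert: (255-R, 255-G, 255-B)
R: 255-240 = 15
G: 255-181 = 74
B: 255-118 = 137
= RGB(15, 74, 137)


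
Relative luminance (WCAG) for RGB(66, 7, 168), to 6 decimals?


Linearize each channel (sRGB transfer function): c = v/255; c_lin = c/12.92 if c ≤ 0.04045, else ((c+0.055)/1.055)^2.4
  R: 66/255 ≈ 0.258824 > 0.04045 → ((0.258824+0.055)/1.055)^2.4 ≈ 0.054480
  G: 7/255 ≈ 0.027451 ≤ 0.04045 → 0.027451/12.92 ≈ 0.002125
  B: 168/255 ≈ 0.658824 > 0.04045 → ((0.658824+0.055)/1.055)^2.4 ≈ 0.391572
R_lin = 0.054480, G_lin = 0.002125, B_lin = 0.391572
L = 0.2126×R + 0.7152×G + 0.0722×B
L = 0.2126×0.054480 + 0.7152×0.002125 + 0.0722×0.391572
L ≈ 0.041374


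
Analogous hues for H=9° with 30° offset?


Base hue: 9°
Left analog: (9 - 30) mod 360 = 339°
Right analog: (9 + 30) mod 360 = 39°
Analogous hues = 339° and 39°


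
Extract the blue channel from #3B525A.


Color: #3B525A
R = 3B = 59
G = 52 = 82
B = 5A = 90
Blue = 90


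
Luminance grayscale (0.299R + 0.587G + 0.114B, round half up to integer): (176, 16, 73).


Gray = 0.299×R + 0.587×G + 0.114×B
Gray = 0.299×176 + 0.587×16 + 0.114×73
Gray = 52.624 + 9.392 + 8.322
Gray = 70.338 → round half up → 70
Gray = 70


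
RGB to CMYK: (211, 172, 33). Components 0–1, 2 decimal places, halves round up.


R'=211/255≈0.8275, G'=172/255≈0.6745, B'=33/255≈0.1294
K = 1 - max(R',G',B') = 1 - 211/255 = 44/255 = 0.17254… → 0.17
(1-R'-K)/(1-K) simplifies to (max-R)/max with max = 211:
C = (211-211)/211 = 0/211 = 0 → 0.00
M = (211-172)/211 = 39/211 = 0.18483… → 0.18
Y = (211-33)/211 = 178/211 = 0.84360… → 0.84
= CMYK(0.00, 0.18, 0.84, 0.17)


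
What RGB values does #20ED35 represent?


20 → 32 (R)
ED → 237 (G)
35 → 53 (B)
= RGB(32, 237, 53)


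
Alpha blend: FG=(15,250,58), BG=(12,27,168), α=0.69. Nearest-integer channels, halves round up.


C = α×F + (1-α)×B, with 1-α = 0.31
R: 0.69×15 + 0.31×12 = 10.35 + 3.72 = 14.07 → 14
G: 0.69×250 + 0.31×27 = 172.50 + 8.37 = 180.87 → 181
B: 0.69×58 + 0.31×168 = 40.02 + 52.08 = 92.10 → 92
= RGB(14, 181, 92)


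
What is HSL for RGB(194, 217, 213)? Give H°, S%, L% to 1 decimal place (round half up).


Normalize: R'=194/255≈0.7608, G'=217/255≈0.8510, B'=213/255≈0.8353
Max=217/255, Min=194/255, Δ=Max-Min=23/255
L = (Max+Min)/2 = (217+194)/510 = 411/510 = 0.80588… → L = 80.6%
L > 0.5 → S = Δ/(2-Max-Min) = 23/(510-217-194) = 23/99 = 0.23232… → S = 23.2%
(the 1/255 factors cancel in S and H, so raw channel differences can be used)
Max is G' → H = 60 × ((B-R)/Δ + 2) = 60 × ((213-194)/23 + 2)
  19/23 + 2 = 0.8260… + 2 = 2.8260…
  H = 60 × 2.8260… = 169.565…° → H = 169.6°
= HSL(169.6°, 23.2%, 80.6%)


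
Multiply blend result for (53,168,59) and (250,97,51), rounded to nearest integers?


Multiply: C = A×B/255, rounded to nearest integer
R: 53×250/255 = 13250/255 ≈ 51.961 → 52
G: 168×97/255 = 16296/255 ≈ 63.906 → 64
B: 59×51/255 = 3009/255 ≈ 11.800 → 12
= RGB(52, 64, 12)


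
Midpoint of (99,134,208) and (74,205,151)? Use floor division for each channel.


Midpoint: each channel = ⌊(C₁+C₂)/2⌋
R: ⌊(99+74)/2⌋ = 86
G: ⌊(134+205)/2⌋ = 169
B: ⌊(208+151)/2⌋ = 179
= RGB(86, 169, 179)


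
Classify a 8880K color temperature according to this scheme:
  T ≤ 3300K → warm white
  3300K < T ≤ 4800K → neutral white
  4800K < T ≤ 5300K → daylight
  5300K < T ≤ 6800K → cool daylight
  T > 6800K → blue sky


Temperature: 8880K
8880K > 6800K → blue sky
Classification: blue sky


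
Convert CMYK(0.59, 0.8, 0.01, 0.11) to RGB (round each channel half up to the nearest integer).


R = 255 × (1-C) × (1-K) = 255 × 0.41 × 0.89 = 93.0495 → 93
G = 255 × (1-M) × (1-K) = 255 × 0.20 × 0.89 = 45.39 → 45
B = 255 × (1-Y) × (1-K) = 255 × 0.99 × 0.89 = 224.6805 → 225
= RGB(93, 45, 225)


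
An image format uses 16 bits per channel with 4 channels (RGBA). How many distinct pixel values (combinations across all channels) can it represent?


Total bits = 16 bits/channel × 4 channels = 64 bits
Distinct pixel values = 2^64
= 18,446,744,073,709,551,616 pixel values


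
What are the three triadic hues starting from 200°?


Triadic: equally spaced at 120° intervals
H1 = 200°
H2 = (200 + 120) mod 360 = 320°
H3 = (200 + 240) mod 360 = 80°
Triadic = 200°, 320°, 80°


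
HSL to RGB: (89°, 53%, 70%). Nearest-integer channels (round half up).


H=89°, S=0.53, L=0.70
C = (1-|2L-1|)×S = (1-|0.40|)×0.53 = 0.318
H' = H/60 = 89/60 ≈ 1.4833; X = C×(1-|H' mod 2 - 1|) = 0.1643
m = L - C/2 = 0.70 - 0.159 = 0.541
Sector ⌊H'⌋ = 1 → (R',G',B') = (0.1643, 0.318, 0.0)
RGB = ((R'+m)×255, (G'+m)×255, (B'+m)×255) = (179.8515, 219.045, 137.955)
Round half up → RGB(180, 219, 138)


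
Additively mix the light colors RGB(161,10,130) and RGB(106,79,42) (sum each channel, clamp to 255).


Additive: each channel = min(255, C₁+C₂)
R: 161+106 = 267 → 255
G: 10+79 = 89 → 89
B: 130+42 = 172 → 172
= RGB(255, 89, 172)


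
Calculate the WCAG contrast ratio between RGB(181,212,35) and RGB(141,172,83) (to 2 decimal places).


Linearize each sRGB channel c=v/255: c/12.92 if c ≤ 0.04045 else ((c+0.055)/1.055)^2.4
L = 0.2126×R_lin + 0.7152×G_lin + 0.0722×B_lin
Color 1 (181,212,35):
  R=181: 181/255≈0.7098 > 0.04045 → ((0.7098+0.055)/1.055)^2.4 ≈ 0.46208
  G=212: 212/255≈0.8314 > 0.04045 → ((0.8314+0.055)/1.055)^2.4 ≈ 0.65837
  B=35: 35/255≈0.1373 > 0.04045 → ((0.1373+0.055)/1.055)^2.4 ≈ 0.01681
  L1 = 0.2126×0.46208 + 0.7152×0.65837 + 0.0722×0.01681 ≈ 0.57032
Color 2 (141,172,83):
  R=141: 141/255≈0.5529 > 0.04045 → ((0.5529+0.055)/1.055)^2.4 ≈ 0.26636
  G=172: 172/255≈0.6745 > 0.04045 → ((0.6745+0.055)/1.055)^2.4 ≈ 0.41254
  B=83: 83/255≈0.3255 > 0.04045 → ((0.3255+0.055)/1.055)^2.4 ≈ 0.08650
  L2 = 0.2126×0.26636 + 0.7152×0.41254 + 0.0722×0.08650 ≈ 0.35792
Lighter = 0.57032, Darker = 0.35792
Ratio = (L_lighter + 0.05) / (L_darker + 0.05)
Ratio = (0.57032 + 0.05) / (0.35792 + 0.05) = 0.62032 / 0.40792 ≈ 1.5207
Ratio ≈ 1.52:1


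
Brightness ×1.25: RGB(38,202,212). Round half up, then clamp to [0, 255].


Multiply each channel by 1.25, round half up, clamp to [0, 255]
R: 38×1.25 = 47.5 → round → 48
G: 202×1.25 = 252.5 → round → 253
B: 212×1.25 = 265 → clamp → 255
= RGB(48, 253, 255)


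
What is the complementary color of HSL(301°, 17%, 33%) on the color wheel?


Complement = opposite side of color wheel = hue + 180°
H' = (301 + 180) mod 360 = 121°
S and L unchanged.
= HSL(121°, 17%, 33%)


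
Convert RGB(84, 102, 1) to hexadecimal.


R = 84 → 54 (hex)
G = 102 → 66 (hex)
B = 1 → 01 (hex)
Hex = #546601


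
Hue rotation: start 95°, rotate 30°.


New hue = (H + rotation) mod 360
New hue = (95 + 30) mod 360
= 125 mod 360
= 125°


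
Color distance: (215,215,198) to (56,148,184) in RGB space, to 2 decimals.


d = √[(R₁-R₂)² + (G₁-G₂)² + (B₁-B₂)²]
d = √[(215-56)² + (215-148)² + (198-184)²]
d = √[25281 + 4489 + 196]
d = √29966
d ≈ 173.11


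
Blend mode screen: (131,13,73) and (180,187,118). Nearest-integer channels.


Screen: C = 255 - (255-A)×(255-B)/255, rounded to nearest integer
R: 255 - (255-131)×(255-180)/255 = 255 - 9300/255 ≈ 255 - 36.471 = 218.529 → 219
G: 255 - (255-13)×(255-187)/255 = 255 - 16456/255 ≈ 255 - 64.533 = 190.467 → 190
B: 255 - (255-73)×(255-118)/255 = 255 - 24934/255 ≈ 255 - 97.780 = 157.220 → 157
= RGB(219, 190, 157)


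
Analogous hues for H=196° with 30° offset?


Base hue: 196°
Left analog: (196 - 30) mod 360 = 166°
Right analog: (196 + 30) mod 360 = 226°
Analogous hues = 166° and 226°


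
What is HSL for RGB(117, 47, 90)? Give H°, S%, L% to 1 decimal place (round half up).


Normalize: R'=117/255≈0.4588, G'=47/255≈0.1843, B'=90/255≈0.3529
Max=117/255, Min=47/255, Δ=Max-Min=70/255
L = (Max+Min)/2 = (117+47)/510 = 164/510 = 0.32156… → L = 32.2%
L ≤ 0.5 → S = Δ/(Max+Min) = 70/(117+47) = 70/164 = 0.42682… → S = 42.7%
(the 1/255 factors cancel in S and H, so raw channel differences can be used)
Max is R' → H = 60 × (((G-B)/Δ) mod 6) = 60 × (((47-90)/70) mod 6)
  (-43)/70 = -0.6142…; negative, so add 6 → 5.3857…
  H = 60 × 5.3857… = 323.142…° → H = 323.1°
= HSL(323.1°, 42.7%, 32.2%)


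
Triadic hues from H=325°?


Triadic: equally spaced at 120° intervals
H1 = 325°
H2 = (325 + 120) mod 360 = 85°
H3 = (325 + 240) mod 360 = 205°
Triadic = 325°, 85°, 205°


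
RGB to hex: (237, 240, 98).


R = 237 → ED (hex)
G = 240 → F0 (hex)
B = 98 → 62 (hex)
Hex = #EDF062


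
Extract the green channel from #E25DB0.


Color: #E25DB0
R = E2 = 226
G = 5D = 93
B = B0 = 176
Green = 93


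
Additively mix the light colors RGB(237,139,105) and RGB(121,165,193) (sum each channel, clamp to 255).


Additive: each channel = min(255, C₁+C₂)
R: 237+121 = 358 → 255
G: 139+165 = 304 → 255
B: 105+193 = 298 → 255
= RGB(255, 255, 255)


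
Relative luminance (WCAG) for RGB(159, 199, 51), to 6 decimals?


Linearize each channel (sRGB transfer function): c = v/255; c_lin = c/12.92 if c ≤ 0.04045, else ((c+0.055)/1.055)^2.4
  R: 159/255 ≈ 0.623529 > 0.04045 → ((0.623529+0.055)/1.055)^2.4 ≈ 0.346704
  G: 199/255 ≈ 0.780392 > 0.04045 → ((0.780392+0.055)/1.055)^2.4 ≈ 0.571125
  B: 51/255 ≈ 0.200000 > 0.04045 → ((0.200000+0.055)/1.055)^2.4 ≈ 0.033105
R_lin = 0.346704, G_lin = 0.571125, B_lin = 0.033105
L = 0.2126×R + 0.7152×G + 0.0722×B
L = 0.2126×0.346704 + 0.7152×0.571125 + 0.0722×0.033105
L ≈ 0.484568


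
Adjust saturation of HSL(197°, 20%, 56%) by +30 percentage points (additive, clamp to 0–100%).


Original S = 20%
Adjustment = +30 percentage points
New S = 20 + (30) = 50
Clamp to [0, 100] → 50
= HSL(197°, 50%, 56%)


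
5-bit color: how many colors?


Colors = 2^bits = 2^5
= 32 colors


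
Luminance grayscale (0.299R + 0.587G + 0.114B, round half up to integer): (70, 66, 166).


Gray = 0.299×R + 0.587×G + 0.114×B
Gray = 0.299×70 + 0.587×66 + 0.114×166
Gray = 20.930 + 38.742 + 18.924
Gray = 78.596 → round half up → 79
Gray = 79


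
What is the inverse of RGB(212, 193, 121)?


Invert: (255-R, 255-G, 255-B)
R: 255-212 = 43
G: 255-193 = 62
B: 255-121 = 134
= RGB(43, 62, 134)


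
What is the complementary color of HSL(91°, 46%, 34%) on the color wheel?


Complement = opposite side of color wheel = hue + 180°
H' = (91 + 180) mod 360 = 271°
S and L unchanged.
= HSL(271°, 46%, 34%)


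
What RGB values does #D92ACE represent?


D9 → 217 (R)
2A → 42 (G)
CE → 206 (B)
= RGB(217, 42, 206)


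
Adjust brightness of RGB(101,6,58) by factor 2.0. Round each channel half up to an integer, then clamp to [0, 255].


Multiply each channel by 2.0, round half up, clamp to [0, 255]
R: 101×2.0 = 202
G: 6×2.0 = 12
B: 58×2.0 = 116
= RGB(202, 12, 116)


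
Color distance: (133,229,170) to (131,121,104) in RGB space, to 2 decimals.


d = √[(R₁-R₂)² + (G₁-G₂)² + (B₁-B₂)²]
d = √[(133-131)² + (229-121)² + (170-104)²]
d = √[4 + 11664 + 4356]
d = √16024
d ≈ 126.59


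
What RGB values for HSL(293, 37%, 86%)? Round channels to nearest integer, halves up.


H=293°, S=0.37, L=0.86
C = (1-|2L-1|)×S = (1-|0.72|)×0.37 = 0.1036
H' = H/60 = 293/60 ≈ 4.8833; X = C×(1-|H' mod 2 - 1|) ≈ 0.0915
m = L - C/2 = 0.86 - 0.0518 = 0.8082
Sector ⌊H'⌋ = 4 → (R',G',B') = (≈0.0915, 0.0, 0.1036)
RGB = ((R'+m)×255, (G'+m)×255, (B'+m)×255) = (229.4269, 206.091, 232.509)
Round half up → RGB(229, 206, 233)


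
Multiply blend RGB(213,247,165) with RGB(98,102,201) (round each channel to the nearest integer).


Multiply: C = A×B/255, rounded to nearest integer
R: 213×98/255 = 20874/255 ≈ 81.859 → 82
G: 247×102/255 = 25194/255 ≈ 98.800 → 99
B: 165×201/255 = 33165/255 ≈ 130.059 → 130
= RGB(82, 99, 130)


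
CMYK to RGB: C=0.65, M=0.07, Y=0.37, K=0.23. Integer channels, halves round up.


R = 255 × (1-C) × (1-K) = 255 × 0.35 × 0.77 = 68.7225 → 69
G = 255 × (1-M) × (1-K) = 255 × 0.93 × 0.77 = 182.6055 → 183
B = 255 × (1-Y) × (1-K) = 255 × 0.63 × 0.77 = 123.7005 → 124
= RGB(69, 183, 124)


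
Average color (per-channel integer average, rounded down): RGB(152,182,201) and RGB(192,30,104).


Midpoint: each channel = ⌊(C₁+C₂)/2⌋
R: ⌊(152+192)/2⌋ = 172
G: ⌊(182+30)/2⌋ = 106
B: ⌊(201+104)/2⌋ = 152
= RGB(172, 106, 152)


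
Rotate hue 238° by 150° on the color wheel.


New hue = (H + rotation) mod 360
New hue = (238 + 150) mod 360
= 388 mod 360
= 28°


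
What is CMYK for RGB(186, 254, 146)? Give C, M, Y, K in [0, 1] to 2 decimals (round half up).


R'=186/255≈0.7294, G'=254/255≈0.9961, B'=146/255≈0.5725
K = 1 - max(R',G',B') = 1 - 254/255 = 1/255 = 0.00392… → 0.00
(1-R'-K)/(1-K) simplifies to (max-R)/max with max = 254:
C = (254-186)/254 = 68/254 = 0.26771… → 0.27
M = (254-254)/254 = 0/254 = 0 → 0.00
Y = (254-146)/254 = 108/254 = 0.42519… → 0.43
= CMYK(0.27, 0.00, 0.43, 0.00)


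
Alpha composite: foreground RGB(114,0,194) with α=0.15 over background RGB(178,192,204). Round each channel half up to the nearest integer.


C = α×F + (1-α)×B, with 1-α = 0.85
R: 0.15×114 + 0.85×178 = 17.10 + 151.30 = 168.40 → 168
G: 0.15×0 + 0.85×192 = 0.00 + 163.20 = 163.20 → 163
B: 0.15×194 + 0.85×204 = 29.10 + 173.40 = 202.50 → 203
= RGB(168, 163, 203)


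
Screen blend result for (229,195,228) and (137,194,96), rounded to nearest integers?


Screen: C = 255 - (255-A)×(255-B)/255, rounded to nearest integer
R: 255 - (255-229)×(255-137)/255 = 255 - 3068/255 ≈ 255 - 12.031 = 242.969 → 243
G: 255 - (255-195)×(255-194)/255 = 255 - 3660/255 ≈ 255 - 14.353 = 240.647 → 241
B: 255 - (255-228)×(255-96)/255 = 255 - 4293/255 ≈ 255 - 16.835 = 238.165 → 238
= RGB(243, 241, 238)


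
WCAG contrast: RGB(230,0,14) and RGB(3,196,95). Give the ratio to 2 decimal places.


Linearize each sRGB channel c=v/255: c/12.92 if c ≤ 0.04045 else ((c+0.055)/1.055)^2.4
L = 0.2126×R_lin + 0.7152×G_lin + 0.0722×B_lin
Color 1 (230,0,14):
  R=230: 230/255≈0.9020 > 0.04045 → ((0.9020+0.055)/1.055)^2.4 ≈ 0.79130
  G=0: 0/255≈0.0000 ≤ 0.04045 → 0.0000/12.92 ≈ 0.00000
  B=14: 14/255≈0.0549 > 0.04045 → ((0.0549+0.055)/1.055)^2.4 ≈ 0.00439
  L1 = 0.2126×0.79130 + 0.7152×0.00000 + 0.0722×0.00439 ≈ 0.16855
Color 2 (3,196,95):
  R=3: 3/255≈0.0118 ≤ 0.04045 → 0.0118/12.92 ≈ 0.00091
  G=196: 196/255≈0.7686 > 0.04045 → ((0.7686+0.055)/1.055)^2.4 ≈ 0.55201
  B=95: 95/255≈0.3725 > 0.04045 → ((0.3725+0.055)/1.055)^2.4 ≈ 0.11444
  L2 = 0.2126×0.00091 + 0.7152×0.55201 + 0.0722×0.11444 ≈ 0.40325
Lighter = 0.40325, Darker = 0.16855
Ratio = (L_lighter + 0.05) / (L_darker + 0.05)
Ratio = (0.40325 + 0.05) / (0.16855 + 0.05) = 0.45325 / 0.21855 ≈ 2.0739
Ratio ≈ 2.07:1


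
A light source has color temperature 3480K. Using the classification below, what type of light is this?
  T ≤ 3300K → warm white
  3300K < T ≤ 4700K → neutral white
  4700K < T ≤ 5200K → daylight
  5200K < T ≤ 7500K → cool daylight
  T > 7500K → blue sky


Temperature: 3480K
3300K < 3480K ≤ 4700K → neutral white
Classification: neutral white


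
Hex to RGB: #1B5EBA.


1B → 27 (R)
5E → 94 (G)
BA → 186 (B)
= RGB(27, 94, 186)


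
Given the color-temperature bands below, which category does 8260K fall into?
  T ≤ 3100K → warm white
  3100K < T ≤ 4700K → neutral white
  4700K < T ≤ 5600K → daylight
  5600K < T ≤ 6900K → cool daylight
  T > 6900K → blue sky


Temperature: 8260K
8260K > 6900K → blue sky
Classification: blue sky


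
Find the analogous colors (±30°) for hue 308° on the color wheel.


Base hue: 308°
Left analog: (308 - 30) mod 360 = 278°
Right analog: (308 + 30) mod 360 = 338°
Analogous hues = 278° and 338°


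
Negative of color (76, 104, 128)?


Invert: (255-R, 255-G, 255-B)
R: 255-76 = 179
G: 255-104 = 151
B: 255-128 = 127
= RGB(179, 151, 127)


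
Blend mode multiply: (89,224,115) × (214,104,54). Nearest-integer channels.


Multiply: C = A×B/255, rounded to nearest integer
R: 89×214/255 = 19046/255 ≈ 74.690 → 75
G: 224×104/255 = 23296/255 ≈ 91.357 → 91
B: 115×54/255 = 6210/255 ≈ 24.353 → 24
= RGB(75, 91, 24)


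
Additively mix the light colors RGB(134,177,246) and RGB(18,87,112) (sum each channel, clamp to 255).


Additive: each channel = min(255, C₁+C₂)
R: 134+18 = 152 → 152
G: 177+87 = 264 → 255
B: 246+112 = 358 → 255
= RGB(152, 255, 255)


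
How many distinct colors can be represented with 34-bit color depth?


Colors = 2^bits = 2^34
= 17,179,869,184 colors


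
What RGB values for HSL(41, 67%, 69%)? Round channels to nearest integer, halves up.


H=41°, S=0.67, L=0.69
C = (1-|2L-1|)×S = (1-|0.38|)×0.67 = 0.4154
H' = H/60 = 41/60 ≈ 0.6833; X = C×(1-|H' mod 2 - 1|) ≈ 0.2839
m = L - C/2 = 0.69 - 0.2077 = 0.4823
Sector ⌊H'⌋ = 0 → (R',G',B') = (0.4154, ≈0.2839, 0.0)
RGB = ((R'+m)×255, (G'+m)×255, (B'+m)×255) = (228.9135, 195.36995, 122.9865)
Round half up → RGB(229, 195, 123)


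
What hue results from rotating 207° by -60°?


New hue = (H + rotation) mod 360
New hue = (207 -60) mod 360
= 147 mod 360
= 147°


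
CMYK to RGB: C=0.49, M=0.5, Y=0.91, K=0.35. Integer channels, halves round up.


R = 255 × (1-C) × (1-K) = 255 × 0.51 × 0.65 = 84.5325 → 85
G = 255 × (1-M) × (1-K) = 255 × 0.50 × 0.65 = 82.875 → 83
B = 255 × (1-Y) × (1-K) = 255 × 0.09 × 0.65 = 14.9175 → 15
= RGB(85, 83, 15)


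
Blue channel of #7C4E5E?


Color: #7C4E5E
R = 7C = 124
G = 4E = 78
B = 5E = 94
Blue = 94


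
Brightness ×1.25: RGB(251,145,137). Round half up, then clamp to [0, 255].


Multiply each channel by 1.25, round half up, clamp to [0, 255]
R: 251×1.25 = 313.75 → round → 314 → clamp → 255
G: 145×1.25 = 181.25 → round → 181
B: 137×1.25 = 171.25 → round → 171
= RGB(255, 181, 171)


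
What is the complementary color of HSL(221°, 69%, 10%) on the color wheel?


Complement = opposite side of color wheel = hue + 180°
H' = (221 + 180) mod 360 = 41°
S and L unchanged.
= HSL(41°, 69%, 10%)


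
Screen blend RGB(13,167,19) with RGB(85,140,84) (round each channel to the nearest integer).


Screen: C = 255 - (255-A)×(255-B)/255, rounded to nearest integer
R: 255 - (255-13)×(255-85)/255 = 255 - 41140/255 ≈ 255 - 161.333 = 93.667 → 94
G: 255 - (255-167)×(255-140)/255 = 255 - 10120/255 ≈ 255 - 39.686 = 215.314 → 215
B: 255 - (255-19)×(255-84)/255 = 255 - 40356/255 ≈ 255 - 158.259 = 96.741 → 97
= RGB(94, 215, 97)


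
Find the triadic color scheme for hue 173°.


Triadic: equally spaced at 120° intervals
H1 = 173°
H2 = (173 + 120) mod 360 = 293°
H3 = (173 + 240) mod 360 = 53°
Triadic = 173°, 293°, 53°


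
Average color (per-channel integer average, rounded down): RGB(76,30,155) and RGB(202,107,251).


Midpoint: each channel = ⌊(C₁+C₂)/2⌋
R: ⌊(76+202)/2⌋ = 139
G: ⌊(30+107)/2⌋ = 68
B: ⌊(155+251)/2⌋ = 203
= RGB(139, 68, 203)


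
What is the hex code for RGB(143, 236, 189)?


R = 143 → 8F (hex)
G = 236 → EC (hex)
B = 189 → BD (hex)
Hex = #8FECBD


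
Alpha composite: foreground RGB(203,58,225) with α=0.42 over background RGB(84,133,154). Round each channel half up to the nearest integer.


C = α×F + (1-α)×B, with 1-α = 0.58
R: 0.42×203 + 0.58×84 = 85.26 + 48.72 = 133.98 → 134
G: 0.42×58 + 0.58×133 = 24.36 + 77.14 = 101.50 → 102
B: 0.42×225 + 0.58×154 = 94.50 + 89.32 = 183.82 → 184
= RGB(134, 102, 184)


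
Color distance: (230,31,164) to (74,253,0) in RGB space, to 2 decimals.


d = √[(R₁-R₂)² + (G₁-G₂)² + (B₁-B₂)²]
d = √[(230-74)² + (31-253)² + (164-0)²]
d = √[24336 + 49284 + 26896]
d = √100516
d ≈ 317.04


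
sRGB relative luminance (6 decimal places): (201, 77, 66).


Linearize each channel (sRGB transfer function): c = v/255; c_lin = c/12.92 if c ≤ 0.04045, else ((c+0.055)/1.055)^2.4
  R: 201/255 ≈ 0.788235 > 0.04045 → ((0.788235+0.055)/1.055)^2.4 ≈ 0.584078
  G: 77/255 ≈ 0.301961 > 0.04045 → ((0.301961+0.055)/1.055)^2.4 ≈ 0.074214
  B: 66/255 ≈ 0.258824 > 0.04045 → ((0.258824+0.055)/1.055)^2.4 ≈ 0.054480
R_lin = 0.584078, G_lin = 0.074214, B_lin = 0.054480
L = 0.2126×R + 0.7152×G + 0.0722×B
L = 0.2126×0.584078 + 0.7152×0.074214 + 0.0722×0.054480
L ≈ 0.181186


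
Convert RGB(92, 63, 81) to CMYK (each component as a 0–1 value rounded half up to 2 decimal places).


R'=92/255≈0.3608, G'=63/255≈0.2471, B'=81/255≈0.3176
K = 1 - max(R',G',B') = 1 - 92/255 = 163/255 = 0.63921… → 0.64
(1-R'-K)/(1-K) simplifies to (max-R)/max with max = 92:
C = (92-92)/92 = 0/92 = 0 → 0.00
M = (92-63)/92 = 29/92 = 0.31521… → 0.32
Y = (92-81)/92 = 11/92 = 0.11956… → 0.12
= CMYK(0.00, 0.32, 0.12, 0.64)


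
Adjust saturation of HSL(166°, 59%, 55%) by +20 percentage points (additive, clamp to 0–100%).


Original S = 59%
Adjustment = +20 percentage points
New S = 59 + (20) = 79
Clamp to [0, 100] → 79
= HSL(166°, 79%, 55%)


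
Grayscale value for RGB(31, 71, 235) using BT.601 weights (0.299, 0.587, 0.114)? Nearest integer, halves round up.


Gray = 0.299×R + 0.587×G + 0.114×B
Gray = 0.299×31 + 0.587×71 + 0.114×235
Gray = 9.269 + 41.677 + 26.790
Gray = 77.736 → round half up → 78
Gray = 78


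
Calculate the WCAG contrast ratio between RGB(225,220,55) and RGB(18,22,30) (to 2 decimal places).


Linearize each sRGB channel c=v/255: c/12.92 if c ≤ 0.04045 else ((c+0.055)/1.055)^2.4
L = 0.2126×R_lin + 0.7152×G_lin + 0.0722×B_lin
Color 1 (225,220,55):
  R=225: 225/255≈0.8824 > 0.04045 → ((0.8824+0.055)/1.055)^2.4 ≈ 0.75294
  G=220: 220/255≈0.8627 > 0.04045 → ((0.8627+0.055)/1.055)^2.4 ≈ 0.71569
  B=55: 55/255≈0.2157 > 0.04045 → ((0.2157+0.055)/1.055)^2.4 ≈ 0.03820
  L1 = 0.2126×0.75294 + 0.7152×0.71569 + 0.0722×0.03820 ≈ 0.67470
Color 2 (18,22,30):
  R=18: 18/255≈0.0706 > 0.04045 → ((0.0706+0.055)/1.055)^2.4 ≈ 0.00605
  G=22: 22/255≈0.0863 > 0.04045 → ((0.0863+0.055)/1.055)^2.4 ≈ 0.00802
  B=30: 30/255≈0.1176 > 0.04045 → ((0.1176+0.055)/1.055)^2.4 ≈ 0.01298
  L2 = 0.2126×0.00605 + 0.7152×0.00802 + 0.0722×0.01298 ≈ 0.00796
Lighter = 0.67470, Darker = 0.00796
Ratio = (L_lighter + 0.05) / (L_darker + 0.05)
Ratio = (0.67470 + 0.05) / (0.00796 + 0.05) = 0.72470 / 0.05796 ≈ 12.5031
Ratio ≈ 12.50:1


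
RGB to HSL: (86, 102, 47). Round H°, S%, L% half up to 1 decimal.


Normalize: R'=86/255≈0.3373, G'=102/255≈0.4000, B'=47/255≈0.1843
Max=102/255, Min=47/255, Δ=Max-Min=55/255
L = (Max+Min)/2 = (102+47)/510 = 149/510 = 0.29215… → L = 29.2%
L ≤ 0.5 → S = Δ/(Max+Min) = 55/(102+47) = 55/149 = 0.36912… → S = 36.9%
(the 1/255 factors cancel in S and H, so raw channel differences can be used)
Max is G' → H = 60 × ((B-R)/Δ + 2) = 60 × ((47-86)/55 + 2)
  -39/55 + 2 = -0.7090… + 2 = 1.2909…
  H = 60 × 1.2909… = 77.454…° → H = 77.5°
= HSL(77.5°, 36.9%, 29.2%)


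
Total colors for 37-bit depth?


Colors = 2^bits = 2^37
= 137,438,953,472 colors


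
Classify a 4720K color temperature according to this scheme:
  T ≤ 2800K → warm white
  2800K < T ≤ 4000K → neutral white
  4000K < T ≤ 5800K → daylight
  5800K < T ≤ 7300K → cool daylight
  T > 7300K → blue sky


Temperature: 4720K
4000K < 4720K ≤ 5800K → daylight
Classification: daylight


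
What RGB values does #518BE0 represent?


51 → 81 (R)
8B → 139 (G)
E0 → 224 (B)
= RGB(81, 139, 224)


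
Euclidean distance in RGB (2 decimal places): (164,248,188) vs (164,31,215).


d = √[(R₁-R₂)² + (G₁-G₂)² + (B₁-B₂)²]
d = √[(164-164)² + (248-31)² + (188-215)²]
d = √[0 + 47089 + 729]
d = √47818
d ≈ 218.67


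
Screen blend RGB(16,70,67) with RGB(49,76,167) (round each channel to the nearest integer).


Screen: C = 255 - (255-A)×(255-B)/255, rounded to nearest integer
R: 255 - (255-16)×(255-49)/255 = 255 - 49234/255 ≈ 255 - 193.075 = 61.925 → 62
G: 255 - (255-70)×(255-76)/255 = 255 - 33115/255 ≈ 255 - 129.863 = 125.137 → 125
B: 255 - (255-67)×(255-167)/255 = 255 - 16544/255 ≈ 255 - 64.878 = 190.122 → 190
= RGB(62, 125, 190)


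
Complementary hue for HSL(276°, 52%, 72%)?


Complement = opposite side of color wheel = hue + 180°
H' = (276 + 180) mod 360 = 96°
S and L unchanged.
= HSL(96°, 52%, 72%)


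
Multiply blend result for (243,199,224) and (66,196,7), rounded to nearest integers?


Multiply: C = A×B/255, rounded to nearest integer
R: 243×66/255 = 16038/255 ≈ 62.894 → 63
G: 199×196/255 = 39004/255 ≈ 152.957 → 153
B: 224×7/255 = 1568/255 ≈ 6.149 → 6
= RGB(63, 153, 6)


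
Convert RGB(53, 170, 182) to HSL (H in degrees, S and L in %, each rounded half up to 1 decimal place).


Normalize: R'=53/255≈0.2078, G'=170/255≈0.6667, B'=182/255≈0.7137
Max=182/255, Min=53/255, Δ=Max-Min=129/255
L = (Max+Min)/2 = (182+53)/510 = 235/510 = 0.46078… → L = 46.1%
L ≤ 0.5 → S = Δ/(Max+Min) = 129/(182+53) = 129/235 = 0.54893… → S = 54.9%
(the 1/255 factors cancel in S and H, so raw channel differences can be used)
Max is B' → H = 60 × ((R-G)/Δ + 4) = 60 × ((53-170)/129 + 4)
  -117/129 + 4 = -0.9069… + 4 = 3.0930…
  H = 60 × 3.0930… = 185.581…° → H = 185.6°
= HSL(185.6°, 54.9%, 46.1%)


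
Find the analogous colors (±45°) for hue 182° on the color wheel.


Base hue: 182°
Left analog: (182 - 45) mod 360 = 137°
Right analog: (182 + 45) mod 360 = 227°
Analogous hues = 137° and 227°


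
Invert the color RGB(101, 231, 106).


Invert: (255-R, 255-G, 255-B)
R: 255-101 = 154
G: 255-231 = 24
B: 255-106 = 149
= RGB(154, 24, 149)


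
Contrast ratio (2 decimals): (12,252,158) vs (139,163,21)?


Linearize each sRGB channel c=v/255: c/12.92 if c ≤ 0.04045 else ((c+0.055)/1.055)^2.4
L = 0.2126×R_lin + 0.7152×G_lin + 0.0722×B_lin
Color 1 (12,252,158):
  R=12: 12/255≈0.0471 > 0.04045 → ((0.0471+0.055)/1.055)^2.4 ≈ 0.00368
  G=252: 252/255≈0.9882 > 0.04045 → ((0.9882+0.055)/1.055)^2.4 ≈ 0.97345
  B=158: 158/255≈0.6196 > 0.04045 → ((0.6196+0.055)/1.055)^2.4 ≈ 0.34191
  L1 = 0.2126×0.00368 + 0.7152×0.97345 + 0.0722×0.34191 ≈ 0.72168
Color 2 (139,163,21):
  R=139: 139/255≈0.5451 > 0.04045 → ((0.5451+0.055)/1.055)^2.4 ≈ 0.25818
  G=163: 163/255≈0.6392 > 0.04045 → ((0.6392+0.055)/1.055)^2.4 ≈ 0.36625
  B=21: 21/255≈0.0824 > 0.04045 → ((0.0824+0.055)/1.055)^2.4 ≈ 0.00750
  L2 = 0.2126×0.25818 + 0.7152×0.36625 + 0.0722×0.00750 ≈ 0.31737
Lighter = 0.72168, Darker = 0.31737
Ratio = (L_lighter + 0.05) / (L_darker + 0.05)
Ratio = (0.72168 + 0.05) / (0.31737 + 0.05) = 0.77168 / 0.36737 ≈ 2.1005
Ratio ≈ 2.10:1


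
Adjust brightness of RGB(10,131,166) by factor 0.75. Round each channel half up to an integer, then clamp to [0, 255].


Multiply each channel by 0.75, round half up, clamp to [0, 255]
R: 10×0.75 = 7.5 → round → 8
G: 131×0.75 = 98.25 → round → 98
B: 166×0.75 = 124.5 → round → 125
= RGB(8, 98, 125)


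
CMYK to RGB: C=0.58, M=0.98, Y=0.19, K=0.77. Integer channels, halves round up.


R = 255 × (1-C) × (1-K) = 255 × 0.42 × 0.23 = 24.633 → 25
G = 255 × (1-M) × (1-K) = 255 × 0.02 × 0.23 = 1.173 → 1
B = 255 × (1-Y) × (1-K) = 255 × 0.81 × 0.23 = 47.5065 → 48
= RGB(25, 1, 48)


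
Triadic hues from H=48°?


Triadic: equally spaced at 120° intervals
H1 = 48°
H2 = (48 + 120) mod 360 = 168°
H3 = (48 + 240) mod 360 = 288°
Triadic = 48°, 168°, 288°


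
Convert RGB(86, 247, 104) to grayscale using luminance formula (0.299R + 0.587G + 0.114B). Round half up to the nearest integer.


Gray = 0.299×R + 0.587×G + 0.114×B
Gray = 0.299×86 + 0.587×247 + 0.114×104
Gray = 25.714 + 144.989 + 11.856
Gray = 182.559 → round half up → 183
Gray = 183


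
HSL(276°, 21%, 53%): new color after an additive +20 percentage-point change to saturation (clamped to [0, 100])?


Original S = 21%
Adjustment = +20 percentage points
New S = 21 + (20) = 41
Clamp to [0, 100] → 41
= HSL(276°, 41%, 53%)


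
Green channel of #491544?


Color: #491544
R = 49 = 73
G = 15 = 21
B = 44 = 68
Green = 21


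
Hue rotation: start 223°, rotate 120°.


New hue = (H + rotation) mod 360
New hue = (223 + 120) mod 360
= 343 mod 360
= 343°


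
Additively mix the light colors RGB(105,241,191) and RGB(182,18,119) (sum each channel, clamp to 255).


Additive: each channel = min(255, C₁+C₂)
R: 105+182 = 287 → 255
G: 241+18 = 259 → 255
B: 191+119 = 310 → 255
= RGB(255, 255, 255)


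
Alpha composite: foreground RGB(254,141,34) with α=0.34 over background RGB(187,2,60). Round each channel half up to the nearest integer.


C = α×F + (1-α)×B, with 1-α = 0.66
R: 0.34×254 + 0.66×187 = 86.36 + 123.42 = 209.78 → 210
G: 0.34×141 + 0.66×2 = 47.94 + 1.32 = 49.26 → 49
B: 0.34×34 + 0.66×60 = 11.56 + 39.60 = 51.16 → 51
= RGB(210, 49, 51)


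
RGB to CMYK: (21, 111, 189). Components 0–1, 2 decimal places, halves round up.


R'=21/255≈0.0824, G'=111/255≈0.4353, B'=189/255≈0.7412
K = 1 - max(R',G',B') = 1 - 189/255 = 66/255 = 0.25882… → 0.26
(1-R'-K)/(1-K) simplifies to (max-R)/max with max = 189:
C = (189-21)/189 = 168/189 = 0.88888… → 0.89
M = (189-111)/189 = 78/189 = 0.41269… → 0.41
Y = (189-189)/189 = 0/189 = 0 → 0.00
= CMYK(0.89, 0.41, 0.00, 0.26)


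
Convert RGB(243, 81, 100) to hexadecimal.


R = 243 → F3 (hex)
G = 81 → 51 (hex)
B = 100 → 64 (hex)
Hex = #F35164


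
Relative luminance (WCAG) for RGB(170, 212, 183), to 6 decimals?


Linearize each channel (sRGB transfer function): c = v/255; c_lin = c/12.92 if c ≤ 0.04045, else ((c+0.055)/1.055)^2.4
  R: 170/255 ≈ 0.666667 > 0.04045 → ((0.666667+0.055)/1.055)^2.4 ≈ 0.401978
  G: 212/255 ≈ 0.831373 > 0.04045 → ((0.831373+0.055)/1.055)^2.4 ≈ 0.658375
  B: 183/255 ≈ 0.717647 > 0.04045 → ((0.717647+0.055)/1.055)^2.4 ≈ 0.473531
R_lin = 0.401978, G_lin = 0.658375, B_lin = 0.473531
L = 0.2126×R + 0.7152×G + 0.0722×B
L = 0.2126×0.401978 + 0.7152×0.658375 + 0.0722×0.473531
L ≈ 0.590519


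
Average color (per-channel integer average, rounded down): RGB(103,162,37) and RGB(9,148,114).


Midpoint: each channel = ⌊(C₁+C₂)/2⌋
R: ⌊(103+9)/2⌋ = 56
G: ⌊(162+148)/2⌋ = 155
B: ⌊(37+114)/2⌋ = 75
= RGB(56, 155, 75)


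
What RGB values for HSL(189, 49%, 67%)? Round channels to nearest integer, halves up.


H=189°, S=0.49, L=0.67
C = (1-|2L-1|)×S = (1-|0.34|)×0.49 = 0.3234
H' = H/60 = 189/60 ≈ 3.1500; X = C×(1-|H' mod 2 - 1|) = 0.27489
m = L - C/2 = 0.67 - 0.1617 = 0.5083
Sector ⌊H'⌋ = 3 → (R',G',B') = (0.0, 0.27489, 0.3234)
RGB = ((R'+m)×255, (G'+m)×255, (B'+m)×255) = (129.6165, 199.71345, 212.0835)
Round half up → RGB(130, 200, 212)


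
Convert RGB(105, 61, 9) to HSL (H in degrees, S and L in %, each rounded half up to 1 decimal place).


Normalize: R'=105/255≈0.4118, G'=61/255≈0.2392, B'=9/255≈0.0353
Max=105/255, Min=9/255, Δ=Max-Min=96/255
L = (Max+Min)/2 = (105+9)/510 = 114/510 = 0.22352… → L = 22.4%
L ≤ 0.5 → S = Δ/(Max+Min) = 96/(105+9) = 96/114 = 0.84210… → S = 84.2%
(the 1/255 factors cancel in S and H, so raw channel differences can be used)
Max is R' → H = 60 × (((G-B)/Δ) mod 6) = 60 × (((61-9)/96) mod 6)
  52/96 = 0.5416…
  H = 60 × 0.5416… = 32.5° → H = 32.5°
= HSL(32.5°, 84.2%, 22.4%)


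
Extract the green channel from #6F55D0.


Color: #6F55D0
R = 6F = 111
G = 55 = 85
B = D0 = 208
Green = 85


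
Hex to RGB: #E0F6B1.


E0 → 224 (R)
F6 → 246 (G)
B1 → 177 (B)
= RGB(224, 246, 177)


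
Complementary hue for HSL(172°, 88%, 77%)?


Complement = opposite side of color wheel = hue + 180°
H' = (172 + 180) mod 360 = 352°
S and L unchanged.
= HSL(352°, 88%, 77%)


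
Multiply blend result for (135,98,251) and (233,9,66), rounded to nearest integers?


Multiply: C = A×B/255, rounded to nearest integer
R: 135×233/255 = 31455/255 ≈ 123.353 → 123
G: 98×9/255 = 882/255 ≈ 3.459 → 3
B: 251×66/255 = 16566/255 ≈ 64.965 → 65
= RGB(123, 3, 65)


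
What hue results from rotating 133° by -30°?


New hue = (H + rotation) mod 360
New hue = (133 -30) mod 360
= 103 mod 360
= 103°


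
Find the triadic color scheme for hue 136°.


Triadic: equally spaced at 120° intervals
H1 = 136°
H2 = (136 + 120) mod 360 = 256°
H3 = (136 + 240) mod 360 = 16°
Triadic = 136°, 256°, 16°


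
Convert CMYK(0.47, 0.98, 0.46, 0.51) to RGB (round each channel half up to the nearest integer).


R = 255 × (1-C) × (1-K) = 255 × 0.53 × 0.49 = 66.2235 → 66
G = 255 × (1-M) × (1-K) = 255 × 0.02 × 0.49 = 2.499 → 2
B = 255 × (1-Y) × (1-K) = 255 × 0.54 × 0.49 = 67.473 → 67
= RGB(66, 2, 67)


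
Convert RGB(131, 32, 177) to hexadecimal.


R = 131 → 83 (hex)
G = 32 → 20 (hex)
B = 177 → B1 (hex)
Hex = #8320B1


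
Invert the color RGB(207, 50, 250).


Invert: (255-R, 255-G, 255-B)
R: 255-207 = 48
G: 255-50 = 205
B: 255-250 = 5
= RGB(48, 205, 5)


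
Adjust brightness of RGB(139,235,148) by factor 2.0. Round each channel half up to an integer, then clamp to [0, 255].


Multiply each channel by 2.0, round half up, clamp to [0, 255]
R: 139×2.0 = 278 → clamp → 255
G: 235×2.0 = 470 → clamp → 255
B: 148×2.0 = 296 → clamp → 255
= RGB(255, 255, 255)


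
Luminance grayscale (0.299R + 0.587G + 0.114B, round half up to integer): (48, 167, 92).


Gray = 0.299×R + 0.587×G + 0.114×B
Gray = 0.299×48 + 0.587×167 + 0.114×92
Gray = 14.352 + 98.029 + 10.488
Gray = 122.869 → round half up → 123
Gray = 123


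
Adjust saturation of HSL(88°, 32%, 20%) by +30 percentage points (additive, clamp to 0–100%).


Original S = 32%
Adjustment = +30 percentage points
New S = 32 + (30) = 62
Clamp to [0, 100] → 62
= HSL(88°, 62%, 20%)


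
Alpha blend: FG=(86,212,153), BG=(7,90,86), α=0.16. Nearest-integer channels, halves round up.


C = α×F + (1-α)×B, with 1-α = 0.84
R: 0.16×86 + 0.84×7 = 13.76 + 5.88 = 19.64 → 20
G: 0.16×212 + 0.84×90 = 33.92 + 75.60 = 109.52 → 110
B: 0.16×153 + 0.84×86 = 24.48 + 72.24 = 96.72 → 97
= RGB(20, 110, 97)


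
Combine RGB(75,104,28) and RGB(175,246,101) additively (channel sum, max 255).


Additive: each channel = min(255, C₁+C₂)
R: 75+175 = 250 → 250
G: 104+246 = 350 → 255
B: 28+101 = 129 → 129
= RGB(250, 255, 129)


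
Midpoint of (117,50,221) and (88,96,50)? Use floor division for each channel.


Midpoint: each channel = ⌊(C₁+C₂)/2⌋
R: ⌊(117+88)/2⌋ = 102
G: ⌊(50+96)/2⌋ = 73
B: ⌊(221+50)/2⌋ = 135
= RGB(102, 73, 135)
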